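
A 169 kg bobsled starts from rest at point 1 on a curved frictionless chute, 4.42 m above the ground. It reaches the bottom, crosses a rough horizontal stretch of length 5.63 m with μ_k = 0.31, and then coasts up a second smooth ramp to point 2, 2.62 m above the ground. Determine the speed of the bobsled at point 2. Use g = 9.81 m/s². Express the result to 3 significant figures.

v = 1.04 m/s

Energy at 1: mgh₁ = (169)(9.81)(4.42) = 7327.9 J
Friction loss: W_f = μ_k mg d = 2894 J
At 2: ½mv² + mgh₂ = mgh₁ − W_f
½mv² = 7327.9 − 2894 − 4343.7 = 90.687 J
v = √(2 × 90.687/169) = 1.036 m/s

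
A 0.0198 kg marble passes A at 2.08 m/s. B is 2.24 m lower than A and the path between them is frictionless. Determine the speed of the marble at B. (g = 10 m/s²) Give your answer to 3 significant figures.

Equating total energy at the two states: ½mv₀² + mgh = ½mv²
v² = v₀² + 2gh = (2.08)² + 2(10)(2.24) = 49.126
v = √49.126 = 7.009 m/s

v = 7.01 m/s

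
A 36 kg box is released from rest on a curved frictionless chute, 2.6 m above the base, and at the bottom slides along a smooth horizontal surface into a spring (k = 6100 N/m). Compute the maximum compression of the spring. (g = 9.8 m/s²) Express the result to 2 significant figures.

At max compression the box is momentarily at rest: mgh = ½kx²
x = √(2mgh/k) = √(2 × 36 × 9.8 × 2.6 / 6100) = 0.5484 m

x = 0.55 m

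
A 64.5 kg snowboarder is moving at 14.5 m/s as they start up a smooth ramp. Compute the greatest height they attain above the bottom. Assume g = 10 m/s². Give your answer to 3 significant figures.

By energy conservation, ½mv² = mgh
h = v²/(2g) = 14.5²/(2 × 10) = 10.51 m

h = 10.5 m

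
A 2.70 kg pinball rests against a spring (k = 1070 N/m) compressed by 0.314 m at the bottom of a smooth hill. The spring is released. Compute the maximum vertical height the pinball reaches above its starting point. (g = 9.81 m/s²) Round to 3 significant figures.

h = 1.99 m

At maximum height the pinball is at rest, so ½kx² = mgh
h = kx²/(2mg) = (1070)(0.314)²/(2 × 2.70 × 9.81) = 1.991 m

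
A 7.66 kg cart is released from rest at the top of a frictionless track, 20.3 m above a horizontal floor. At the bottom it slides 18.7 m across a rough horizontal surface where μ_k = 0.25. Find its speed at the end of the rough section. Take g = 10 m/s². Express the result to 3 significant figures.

Applying the work–energy principle:
mgh = ½mv² + μ_k m g d
W_f = μ_k mg d = (0.25)(7.66)(10)(18.7) = 358.1 J
½mv² = mgh − W_f = 1555.0 − 358.1 = 1196.9 J
v = √(2 × 1196.9/7.66) = 17.68 m/s

v = 17.7 m/s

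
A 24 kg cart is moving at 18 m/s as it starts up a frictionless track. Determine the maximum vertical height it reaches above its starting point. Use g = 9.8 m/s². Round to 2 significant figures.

By energy conservation, ½mv² = mgh
h = v²/(2g) = 18²/(2 × 9.8) = 16.53 m

h = 17 m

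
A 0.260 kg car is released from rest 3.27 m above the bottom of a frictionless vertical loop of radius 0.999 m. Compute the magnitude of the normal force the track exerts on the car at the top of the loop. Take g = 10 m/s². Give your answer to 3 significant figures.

N = 4.02 N

Energy from release to top (height 2r): mgh = ½mv_top² + mg(2r)
v_top² = 2g(h − 2r) = 2(10)(3.27 − 1.998) = 25.440 m²/s²
At the top, both N and weight point toward the centre: N + mg = mv_top²/r
N = m(v_top²/r − g) = 0.260(25.440/0.999 − 10) = 4.021 N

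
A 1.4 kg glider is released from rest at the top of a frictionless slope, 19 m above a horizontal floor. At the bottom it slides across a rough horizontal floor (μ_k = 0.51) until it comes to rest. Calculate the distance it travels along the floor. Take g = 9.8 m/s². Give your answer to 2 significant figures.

d = 37 m

Energy bookkeeping (friction removes W_f = μ_k N d):
At rest all PE has been dissipated by friction: mgh = μ_k m g d
d = h/μ_k = 19/0.51 = 37.25 m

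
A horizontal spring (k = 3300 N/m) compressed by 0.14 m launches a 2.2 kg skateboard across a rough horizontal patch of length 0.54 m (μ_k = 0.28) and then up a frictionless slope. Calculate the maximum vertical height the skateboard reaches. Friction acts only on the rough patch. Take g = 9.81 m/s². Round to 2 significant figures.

Spring energy: E₀ = ½kx² = ½(3300)(0.14)² = 32.340 J
Friction: W_f = μ_k mg d = (0.28)(2.2)(9.81)(0.54) = 3.263 J
Energy at base of ramp: E = 32.340 − 3.263 = 29.077 J
At max height all remaining energy is PE: mgh = E ⇒ h = E/(mg) = 29.077/(2.2 × 9.81) = 1.347 m

h = 1.3 m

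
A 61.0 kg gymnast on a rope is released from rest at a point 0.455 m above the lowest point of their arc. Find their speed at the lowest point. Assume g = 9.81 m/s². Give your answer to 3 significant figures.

Mechanical energy is conserved (no friction): mgh = ½mv²
v = √(2gh) = √(2 × 9.81 × 0.455) = √8.9271 = 2.988 m/s

v = 2.99 m/s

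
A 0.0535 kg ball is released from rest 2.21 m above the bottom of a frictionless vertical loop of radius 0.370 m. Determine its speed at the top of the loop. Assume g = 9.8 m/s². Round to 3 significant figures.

v = 5.37 m/s

Energy conservation: mgh = ½mv_top² + mg(2r)
v_top² = 2g(h − 2r) = 2(9.8)(2.21 − 0.7400) = 28.81
v_top = 5.368 m/s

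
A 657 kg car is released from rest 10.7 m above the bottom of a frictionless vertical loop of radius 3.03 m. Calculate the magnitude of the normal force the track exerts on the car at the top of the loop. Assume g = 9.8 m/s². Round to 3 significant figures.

Energy from release to top (height 2r): mgh = ½mv_top² + mg(2r)
v_top² = 2g(h − 2r) = 2(9.8)(10.7 − 6.060) = 90.944 m²/s²
At the top, both N and weight point toward the centre: N + mg = mv_top²/r
N = m(v_top²/r − g) = 657(90.944/3.03 − 9.8) = 13281 N

N = 13300 N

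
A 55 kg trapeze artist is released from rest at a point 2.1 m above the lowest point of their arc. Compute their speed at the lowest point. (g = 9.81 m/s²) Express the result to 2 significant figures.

Equating total energy at the two states: mgh = ½mv²
v = √(2gh) = √(2 × 9.81 × 2.1) = √41.202 = 6.419 m/s

v = 6.4 m/s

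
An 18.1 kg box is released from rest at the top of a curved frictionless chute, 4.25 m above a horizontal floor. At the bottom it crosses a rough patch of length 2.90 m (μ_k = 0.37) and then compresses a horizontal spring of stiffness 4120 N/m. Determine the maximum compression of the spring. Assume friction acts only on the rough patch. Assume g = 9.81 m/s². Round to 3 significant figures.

x = 0.523 m

Initial energy: E₁ = mgh = (18.1)(9.81)(4.25) = 754.63 J
Friction removes W_f = μ_k mg d = (0.37)(18.1)(9.81)(2.90) = 190.5 J
Energy reaching the spring: E = 754.63 − 190.5 = 564.11 J
At max compression ½kx² = E ⇒ x = √(2E/k) = √(2 × 564.11/4120) = 0.5233 m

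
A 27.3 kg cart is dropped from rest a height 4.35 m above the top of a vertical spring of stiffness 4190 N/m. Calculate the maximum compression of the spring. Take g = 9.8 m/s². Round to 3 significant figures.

x = 0.812 m

Let x be the compression. The total drop is H + x, and the cart is instantaneously at rest at max compression, so energy conservation gives:
mg(H + x) = ½kx²
½(4190)x² − (27.3)(9.8)x − (27.3)(9.8)(4.35) = 0
2095x² − 267.5x − 1164 = 0
x = [267.5 + √(71578 + 9.7526e+06)]/(2 × 2095) = 0.8119 m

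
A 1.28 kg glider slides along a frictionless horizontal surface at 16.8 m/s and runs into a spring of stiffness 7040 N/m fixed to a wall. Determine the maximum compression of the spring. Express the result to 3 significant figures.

x = 0.227 m

At max compression the glider is momentarily at rest: ½mv² = ½kx²
x = v√(m/k) = 16.8 × √(1.28/7040) = 0.2265 m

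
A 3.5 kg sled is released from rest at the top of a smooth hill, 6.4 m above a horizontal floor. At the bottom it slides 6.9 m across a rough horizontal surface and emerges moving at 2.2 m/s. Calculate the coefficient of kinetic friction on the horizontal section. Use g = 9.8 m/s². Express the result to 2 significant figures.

μ_k = 0.89

Applying the work–energy principle:
mgh = ½mv² + μ_k m g d
mgh = 219.52 J; ½mv² = 8.4700 J
W_f = 219.52 − 8.4700 = 211.1 J
μ_k = W_f/(mg·d) = 211.1/(34.30 × 6.9) = 0.8917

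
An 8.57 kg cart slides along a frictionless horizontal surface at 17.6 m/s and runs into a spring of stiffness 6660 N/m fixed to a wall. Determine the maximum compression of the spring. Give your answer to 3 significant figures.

At max compression the cart is momentarily at rest: ½mv² = ½kx²
x = v√(m/k) = 17.6 × √(8.57/6660) = 0.6313 m

x = 0.631 m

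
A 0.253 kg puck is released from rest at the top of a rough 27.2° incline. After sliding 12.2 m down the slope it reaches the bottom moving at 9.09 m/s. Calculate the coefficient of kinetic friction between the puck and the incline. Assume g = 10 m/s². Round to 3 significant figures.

μ_k = 0.133

mgh = ½mv² + μ_k (mg cosθ) L, with h = L sinθ
mgL sinθ = 14.109 J; ½mv² = 10.452 J
W_f = 14.109 − 10.452 = 3.656 J
μ_k = W_f/(mg cosθ · L) = 3.656/(2.250 × 12.2) = 0.1332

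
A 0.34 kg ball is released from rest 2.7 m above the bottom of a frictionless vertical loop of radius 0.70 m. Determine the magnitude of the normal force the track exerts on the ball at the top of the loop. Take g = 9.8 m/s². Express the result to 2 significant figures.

Energy from release to top (height 2r): mgh = ½mv_top² + mg(2r)
v_top² = 2g(h − 2r) = 2(9.8)(2.7 − 1.400) = 25.480 m²/s²
At the top, both N and weight point toward the centre: N + mg = mv_top²/r
N = m(v_top²/r − g) = 0.34(25.480/0.70 − 9.8) = 9.044 N

N = 9.0 N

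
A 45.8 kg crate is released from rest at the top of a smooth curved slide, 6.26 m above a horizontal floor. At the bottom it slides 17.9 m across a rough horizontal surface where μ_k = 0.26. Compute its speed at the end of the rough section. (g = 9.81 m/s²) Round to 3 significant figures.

Applying the work–energy principle:
mgh = ½mv² + μ_k m g d
W_f = μ_k mg d = (0.26)(45.8)(9.81)(17.9) = 2091 J
½mv² = mgh − W_f = 2812.6 − 2091 = 721.57 J
v = √(2 × 721.57/45.8) = 5.613 m/s

v = 5.61 m/s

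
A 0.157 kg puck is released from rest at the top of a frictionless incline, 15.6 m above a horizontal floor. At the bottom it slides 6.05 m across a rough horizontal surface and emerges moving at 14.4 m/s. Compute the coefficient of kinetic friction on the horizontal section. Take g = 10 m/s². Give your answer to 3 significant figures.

Applying the work–energy principle:
mgh = ½mv² + μ_k m g d
mgh = 24.492 J; ½mv² = 16.278 J
W_f = 24.492 − 16.278 = 8.214 J
μ_k = W_f/(mg·d) = 8.214/(1.570 × 6.05) = 0.8648

μ_k = 0.865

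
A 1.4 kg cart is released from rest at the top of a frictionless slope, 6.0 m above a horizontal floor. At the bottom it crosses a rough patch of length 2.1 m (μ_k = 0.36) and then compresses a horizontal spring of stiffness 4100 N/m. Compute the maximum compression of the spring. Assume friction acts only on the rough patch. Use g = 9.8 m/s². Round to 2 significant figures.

x = 0.19 m

Initial energy: E₁ = mgh = (1.4)(9.8)(6.0) = 82.320 J
Friction removes W_f = μ_k mg d = (0.36)(1.4)(9.8)(2.1) = 10.37 J
Energy reaching the spring: E = 82.320 − 10.37 = 71.948 J
At max compression ½kx² = E ⇒ x = √(2E/k) = √(2 × 71.948/4100) = 0.1873 m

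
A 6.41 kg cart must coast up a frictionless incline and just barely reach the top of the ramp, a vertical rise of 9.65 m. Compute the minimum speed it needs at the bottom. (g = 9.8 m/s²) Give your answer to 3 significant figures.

At the top it is momentarily at rest, so all KE converts to PE: ½mv² = mgh
v = √(2gh) = √(2 × 9.8 × 9.65) = 13.75 m/s

v = 13.8 m/s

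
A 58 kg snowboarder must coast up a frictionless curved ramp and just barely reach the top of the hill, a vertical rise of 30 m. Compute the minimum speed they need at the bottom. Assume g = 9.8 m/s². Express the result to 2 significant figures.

At the top they are momentarily at rest, so all KE converts to PE: ½mv² = mgh
v = √(2gh) = √(2 × 9.8 × 30) = 24.25 m/s

v = 24 m/s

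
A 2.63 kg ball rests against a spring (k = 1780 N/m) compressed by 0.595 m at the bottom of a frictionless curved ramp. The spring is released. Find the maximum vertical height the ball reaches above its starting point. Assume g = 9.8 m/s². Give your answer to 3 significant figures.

Energy conservation from release to the highest point: ½kx² = mgh
h = kx²/(2mg) = (1780)(0.595)²/(2 × 2.63 × 9.8) = 12.22 m

h = 12.2 m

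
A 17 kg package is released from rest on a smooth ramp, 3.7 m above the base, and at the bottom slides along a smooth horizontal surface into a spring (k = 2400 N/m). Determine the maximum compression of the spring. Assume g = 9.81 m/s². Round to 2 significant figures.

At max compression the package is momentarily at rest: mgh = ½kx²
x = √(2mgh/k) = √(2 × 17 × 9.81 × 3.7 / 2400) = 0.7171 m

x = 0.72 m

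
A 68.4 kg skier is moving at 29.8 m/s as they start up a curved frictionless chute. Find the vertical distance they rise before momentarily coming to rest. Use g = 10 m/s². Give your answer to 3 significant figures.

h = 44.4 m

By energy conservation, ½mv² = mgh
h = v²/(2g) = 29.8²/(2 × 10) = 44.40 m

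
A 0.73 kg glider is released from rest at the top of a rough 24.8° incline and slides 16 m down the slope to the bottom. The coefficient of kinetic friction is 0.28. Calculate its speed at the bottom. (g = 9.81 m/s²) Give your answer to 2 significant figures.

Work–energy: mg(L sinθ) − μ_k(mg cosθ)L = ½mv²
mgh = mgL sinθ = (0.73)(9.81)(16)sin24.8° = 48.061 J
W_f = μ_k mg cosθ · L = (0.28)(0.73)(9.81)cos24.8°·16 = 29.12 J
½mv² = 48.061 − 29.12 = 18.937 J
v = √(2 × 18.937/0.73) = 7.203 m/s

v = 7.2 m/s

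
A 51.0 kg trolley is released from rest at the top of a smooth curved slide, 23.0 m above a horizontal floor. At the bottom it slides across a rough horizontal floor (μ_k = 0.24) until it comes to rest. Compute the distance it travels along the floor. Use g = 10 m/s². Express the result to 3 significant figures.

Energy bookkeeping (friction removes W_f = μ_k N d):
At rest all PE has been dissipated by friction: mgh = μ_k m g d
d = h/μ_k = 23.0/0.24 = 95.83 m

d = 95.8 m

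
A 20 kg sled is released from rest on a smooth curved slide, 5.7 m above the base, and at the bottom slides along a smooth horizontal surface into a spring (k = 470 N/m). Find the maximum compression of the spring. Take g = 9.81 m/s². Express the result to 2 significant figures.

Energy conservation (no friction) from release to max compression: mgh = ½kx²
x = √(2mgh/k) = √(2 × 20 × 9.81 × 5.7 / 470) = 2.181 m

x = 2.2 m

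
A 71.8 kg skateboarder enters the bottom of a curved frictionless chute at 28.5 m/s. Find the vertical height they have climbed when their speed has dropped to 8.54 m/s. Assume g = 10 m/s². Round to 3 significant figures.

Energy balance between the two points: ½mv₁² = ½mv₂² + mgh
h = (v₁² − v₂²)/(2g) = (28.5² − 8.54²)/(2 × 10) = 36.97 m

h = 37.0 m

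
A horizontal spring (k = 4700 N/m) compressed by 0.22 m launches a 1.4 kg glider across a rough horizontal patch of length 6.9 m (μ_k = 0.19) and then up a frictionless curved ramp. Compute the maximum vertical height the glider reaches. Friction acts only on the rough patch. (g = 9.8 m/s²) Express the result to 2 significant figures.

Spring energy: E₀ = ½kx² = ½(4700)(0.22)² = 113.74 J
Friction: W_f = μ_k mg d = (0.19)(1.4)(9.8)(6.9) = 17.99 J
Energy at base of ramp: E = 113.74 − 17.99 = 95.753 J
At max height all remaining energy is PE: mgh = E ⇒ h = E/(mg) = 95.753/(1.4 × 9.8) = 6.979 m

h = 7.0 m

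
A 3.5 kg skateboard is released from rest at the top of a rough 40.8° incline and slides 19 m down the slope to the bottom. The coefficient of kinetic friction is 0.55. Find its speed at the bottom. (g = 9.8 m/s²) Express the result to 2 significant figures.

Work–energy: mg(L sinθ) − μ_k(mg cosθ)L = ½mv²
mgh = mgL sinθ = (3.5)(9.8)(19)sin40.8° = 425.83 J
W_f = μ_k mg cosθ · L = (0.55)(3.5)(9.8)cos40.8°·19 = 271.3 J
½mv² = 425.83 − 271.3 = 154.50 J
v = √(2 × 154.50/3.5) = 9.396 m/s

v = 9.4 m/s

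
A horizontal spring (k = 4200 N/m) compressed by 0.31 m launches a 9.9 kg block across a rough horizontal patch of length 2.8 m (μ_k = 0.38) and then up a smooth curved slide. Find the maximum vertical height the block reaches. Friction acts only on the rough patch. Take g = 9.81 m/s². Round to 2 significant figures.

h = 1.0 m

Spring energy: E₀ = ½kx² = ½(4200)(0.31)² = 201.81 J
Friction: W_f = μ_k mg d = (0.38)(9.9)(9.81)(2.8) = 103.3 J
Energy at base of ramp: E = 201.81 − 103.3 = 98.475 J
At max height all remaining energy is PE: mgh = E ⇒ h = E/(mg) = 98.475/(9.9 × 9.81) = 1.014 m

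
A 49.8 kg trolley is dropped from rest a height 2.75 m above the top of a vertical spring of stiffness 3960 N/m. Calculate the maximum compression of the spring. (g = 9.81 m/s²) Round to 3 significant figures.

x = 0.956 m

Measuring PE from the top of the relaxed spring, at max compression the trolley has dropped H + x with zero KE, so:
mg(H + x) = ½kx²
½(3960)x² − (49.8)(9.81)x − (49.8)(9.81)(2.75) = 0
1980x² − 488.5x − 1343 = 0
x = [488.5 + √(238669 + 1.0640e+07)]/(2 × 1980) = 0.9563 m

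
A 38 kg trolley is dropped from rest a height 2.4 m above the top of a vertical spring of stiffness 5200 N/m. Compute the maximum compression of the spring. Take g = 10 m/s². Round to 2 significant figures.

x = 0.67 m

Let x be the compression. The total drop is H + x, and the trolley is instantaneously at rest at max compression, so energy conservation gives:
mg(H + x) = ½kx²
½(5200)x² − (38)(10)x − (38)(10)(2.4) = 0
2600x² − 380.0x − 912.0 = 0
x = [380.0 + √(144400 + 9.4848e+06)]/(2 × 2600) = 0.6698 m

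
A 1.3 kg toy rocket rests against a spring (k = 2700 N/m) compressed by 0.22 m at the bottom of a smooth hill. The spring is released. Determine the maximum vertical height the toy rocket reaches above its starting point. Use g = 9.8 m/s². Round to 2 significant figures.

h = 5.1 m

All spring PE becomes gravitational PE at the highest point: ½kx² = mgh
h = kx²/(2mg) = (2700)(0.22)²/(2 × 1.3 × 9.8) = 5.129 m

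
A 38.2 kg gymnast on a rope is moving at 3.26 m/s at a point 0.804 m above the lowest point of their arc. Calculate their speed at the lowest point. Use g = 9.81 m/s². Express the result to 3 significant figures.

Energy conservation between the two points: ½mv₀² + mgh = ½mv²
v² = v₀² + 2gh = (3.26)² + 2(9.81)(0.804) = 26.402
v = √26.402 = 5.138 m/s

v = 5.14 m/s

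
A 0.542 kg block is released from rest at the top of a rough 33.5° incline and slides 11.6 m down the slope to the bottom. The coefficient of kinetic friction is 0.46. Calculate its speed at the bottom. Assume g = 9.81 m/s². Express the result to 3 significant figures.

Energy: mgh = ½mv² + W_f, with h = L sinθ and W_f = μ_k (mg cosθ) L
mgh = mgL sinθ = (0.542)(9.81)(11.6)sin33.5° = 34.042 J
W_f = μ_k mg cosθ · L = (0.46)(0.542)(9.81)cos33.5°·11.6 = 23.66 J
½mv² = 34.042 − 23.66 = 10.383 J
v = √(2 × 10.383/0.542) = 6.190 m/s

v = 6.19 m/s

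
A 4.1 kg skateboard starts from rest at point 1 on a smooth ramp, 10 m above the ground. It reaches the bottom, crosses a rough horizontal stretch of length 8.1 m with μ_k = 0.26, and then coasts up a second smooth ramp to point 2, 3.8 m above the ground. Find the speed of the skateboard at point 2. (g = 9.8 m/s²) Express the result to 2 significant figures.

Energy at 1: mgh₁ = (4.1)(9.8)(10) = 401.80 J
Friction loss: W_f = μ_k mg d = 84.62 J
At 2: ½mv² + mgh₂ = mgh₁ − W_f
½mv² = 401.80 − 84.62 − 152.68 = 164.50 J
v = √(2 × 164.50/4.1) = 8.958 m/s

v = 9.0 m/s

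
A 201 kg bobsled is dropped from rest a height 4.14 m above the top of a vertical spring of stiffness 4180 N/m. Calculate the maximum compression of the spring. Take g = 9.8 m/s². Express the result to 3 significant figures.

Let x be the compression. The total drop is H + x, and the bobsled is instantaneously at rest at max compression, so energy conservation gives:
mg(H + x) = ½kx²
½(4180)x² − (201)(9.8)x − (201)(9.8)(4.14) = 0
2090x² − 1970x − 8155 = 0
x = [1970 + √(3.880e+06 + 6.8176e+07)]/(2 × 2090) = 2.502 m

x = 2.50 m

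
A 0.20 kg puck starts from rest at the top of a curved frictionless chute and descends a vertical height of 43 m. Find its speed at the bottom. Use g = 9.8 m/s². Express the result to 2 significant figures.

v = 29 m/s

Equating total energy at the two states: mgh = ½mv²
v = √(2gh) = √(2 × 9.8 × 43) = √842.80 = 29.03 m/s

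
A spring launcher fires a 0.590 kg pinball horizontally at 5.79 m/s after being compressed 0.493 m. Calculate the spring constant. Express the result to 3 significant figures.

Energy stored in the spring equals the launch KE: ½kx² = ½mv²
k = mv²/x² = (0.590)(5.79)²/(0.493)² = 81.38 N/m

k = 81.4 N/m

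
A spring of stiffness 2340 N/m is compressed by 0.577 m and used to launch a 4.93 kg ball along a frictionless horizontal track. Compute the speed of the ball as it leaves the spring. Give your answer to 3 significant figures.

v = 12.6 m/s

The ball leaves the spring when the spring is at natural length, so ½kx² = ½mv²
v = x√(k/m) = 0.577 × √(2340/4.93) = 12.57 m/s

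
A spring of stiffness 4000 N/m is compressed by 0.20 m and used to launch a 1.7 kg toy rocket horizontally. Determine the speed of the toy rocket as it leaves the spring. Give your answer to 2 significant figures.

v = 9.7 m/s

Conservation of energy: ½kx² = ½mv²
v = x√(k/m) = 0.20 × √(4000/1.7) = 9.701 m/s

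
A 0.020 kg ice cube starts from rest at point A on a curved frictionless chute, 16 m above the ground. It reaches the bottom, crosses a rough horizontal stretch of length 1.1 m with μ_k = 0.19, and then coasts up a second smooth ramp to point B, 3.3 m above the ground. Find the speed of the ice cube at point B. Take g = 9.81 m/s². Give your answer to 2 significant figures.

Energy at A: mgh₁ = (0.020)(9.81)(16) = 3.1392 J
Friction loss: W_f = μ_k mg d = 0.04101 J
At B: ½mv² + mgh₂ = mgh₁ − W_f
½mv² = 3.1392 − 0.04101 − 0.64746 = 2.4507 J
v = √(2 × 2.4507/0.020) = 15.65 m/s

v = 16 m/s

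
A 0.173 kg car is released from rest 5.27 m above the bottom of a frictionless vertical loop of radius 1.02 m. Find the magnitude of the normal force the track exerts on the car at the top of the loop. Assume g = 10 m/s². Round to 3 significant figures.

Energy from release to top (height 2r): mgh = ½mv_top² + mg(2r)
v_top² = 2g(h − 2r) = 2(10)(5.27 − 2.040) = 64.600 m²/s²
At the top, both N and weight point toward the centre: N + mg = mv_top²/r
N = m(v_top²/r − g) = 0.173(64.600/1.02 − 10) = 9.227 N

N = 9.23 N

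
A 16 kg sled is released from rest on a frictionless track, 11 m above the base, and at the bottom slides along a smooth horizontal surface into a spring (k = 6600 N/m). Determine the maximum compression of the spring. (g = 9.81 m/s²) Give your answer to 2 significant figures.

x = 0.72 m

At max compression the sled is momentarily at rest: mgh = ½kx²
x = √(2mgh/k) = √(2 × 16 × 9.81 × 11 / 6600) = 0.7233 m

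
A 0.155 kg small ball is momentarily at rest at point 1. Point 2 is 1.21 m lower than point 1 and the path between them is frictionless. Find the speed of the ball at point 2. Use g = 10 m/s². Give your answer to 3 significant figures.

Mechanical energy is conserved (no friction): mgh = ½mv²
v = √(2gh) = √(2 × 10 × 1.21) = √24.200 = 4.919 m/s

v = 4.92 m/s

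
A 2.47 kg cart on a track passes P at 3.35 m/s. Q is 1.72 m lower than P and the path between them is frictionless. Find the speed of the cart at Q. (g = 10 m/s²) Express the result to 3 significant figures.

v = 6.75 m/s

Mechanical energy is conserved (no friction): ½mv₀² + mgh = ½mv²
The mass cancels from both sides.
v² = v₀² + 2gh = (3.35)² + 2(10)(1.72) = 45.623
v = √45.623 = 6.754 m/s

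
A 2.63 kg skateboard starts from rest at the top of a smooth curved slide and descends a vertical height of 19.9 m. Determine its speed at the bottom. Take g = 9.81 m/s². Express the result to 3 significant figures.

v = 19.8 m/s

Energy conservation between the two points: mgh = ½mv²
The mass cancels from both sides.
v = √(2gh) = √(2 × 9.81 × 19.9) = √390.44 = 19.76 m/s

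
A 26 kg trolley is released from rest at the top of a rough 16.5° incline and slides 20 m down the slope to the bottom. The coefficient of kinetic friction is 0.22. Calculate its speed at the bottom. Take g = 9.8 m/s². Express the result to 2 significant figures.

Taking the bottom as reference, mgh = ½mv² + μ_k N L with h = L sinθ, N = mg cosθ:
mgh = mgL sinθ = (26)(9.8)(20)sin16.5° = 1447.3 J
W_f = μ_k mg cosθ · L = (0.22)(26)(9.8)cos16.5°·20 = 1075 J
½mv² = 1447.3 − 1075 = 372.39 J
v = √(2 × 372.39/26) = 5.352 m/s

v = 5.4 m/s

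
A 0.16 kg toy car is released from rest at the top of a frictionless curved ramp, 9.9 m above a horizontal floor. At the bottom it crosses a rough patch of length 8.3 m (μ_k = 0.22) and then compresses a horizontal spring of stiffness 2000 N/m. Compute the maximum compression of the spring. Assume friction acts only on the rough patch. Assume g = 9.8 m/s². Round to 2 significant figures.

x = 0.11 m

Initial energy: E₁ = mgh = (0.16)(9.8)(9.9) = 15.523 J
Friction removes W_f = μ_k mg d = (0.22)(0.16)(9.8)(8.3) = 2.863 J
Energy reaching the spring: E = 15.523 − 2.863 = 12.660 J
At max compression ½kx² = E ⇒ x = √(2E/k) = √(2 × 12.660/2000) = 0.1125 m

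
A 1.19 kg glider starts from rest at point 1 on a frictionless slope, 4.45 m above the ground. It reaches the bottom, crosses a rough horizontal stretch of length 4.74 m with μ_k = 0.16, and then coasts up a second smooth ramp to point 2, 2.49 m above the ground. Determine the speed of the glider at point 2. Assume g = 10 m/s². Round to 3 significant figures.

v = 4.90 m/s

Energy at 1: mgh₁ = (1.19)(10)(4.45) = 52.955 J
Friction loss: W_f = μ_k mg d = 9.025 J
At 2: ½mv² + mgh₂ = mgh₁ − W_f
½mv² = 52.955 − 9.025 − 29.631 = 14.299 J
v = √(2 × 14.299/1.19) = 4.902 m/s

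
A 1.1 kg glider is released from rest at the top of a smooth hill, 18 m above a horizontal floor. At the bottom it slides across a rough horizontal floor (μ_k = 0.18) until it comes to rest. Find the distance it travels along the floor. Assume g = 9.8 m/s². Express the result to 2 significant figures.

d = 100 m

Applying the work–energy principle:
At rest all PE has been dissipated by friction: mgh = μ_k m g d
d = h/μ_k = 18/0.18 = 100.0 m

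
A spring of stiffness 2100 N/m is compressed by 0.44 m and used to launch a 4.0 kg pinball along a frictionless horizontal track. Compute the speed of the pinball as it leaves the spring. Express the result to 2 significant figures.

v = 10 m/s

The pinball leaves the spring when the spring is at natural length, so ½kx² = ½mv²
v = x√(k/m) = 0.44 × √(2100/4.0) = 10.08 m/s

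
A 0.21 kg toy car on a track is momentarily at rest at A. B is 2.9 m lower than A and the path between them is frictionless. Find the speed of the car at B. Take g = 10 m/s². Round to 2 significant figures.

By conservation of mechanical energy, mgh = ½mv²
v = √(2gh) = √(2 × 10 × 2.9) = √58.000 = 7.616 m/s

v = 7.6 m/s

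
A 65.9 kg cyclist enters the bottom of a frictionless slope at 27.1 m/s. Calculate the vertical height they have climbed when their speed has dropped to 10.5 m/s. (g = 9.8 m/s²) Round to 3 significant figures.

Conservation of energy: ½mv₁² = ½mv₂² + mgh
h = (v₁² − v₂²)/(2g) = (27.1² − 10.5²)/(2 × 9.8) = 31.84 m

h = 31.8 m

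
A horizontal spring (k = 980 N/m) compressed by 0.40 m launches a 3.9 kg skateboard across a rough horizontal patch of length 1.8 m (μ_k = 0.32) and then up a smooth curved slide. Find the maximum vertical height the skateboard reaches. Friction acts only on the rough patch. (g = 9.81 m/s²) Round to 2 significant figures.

h = 1.5 m

Spring energy: E₀ = ½kx² = ½(980)(0.40)² = 78.400 J
Friction: W_f = μ_k mg d = (0.32)(3.9)(9.81)(1.8) = 22.04 J
Energy at base of ramp: E = 78.400 − 22.04 = 56.363 J
At max height all remaining energy is PE: mgh = E ⇒ h = E/(mg) = 56.363/(3.9 × 9.81) = 1.473 m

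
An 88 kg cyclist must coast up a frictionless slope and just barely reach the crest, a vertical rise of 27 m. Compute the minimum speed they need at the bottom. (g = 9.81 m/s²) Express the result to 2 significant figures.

v = 23 m/s

At the top they are momentarily at rest, so all KE converts to PE: ½mv² = mgh
v = √(2gh) = √(2 × 9.81 × 27) = 23.02 m/s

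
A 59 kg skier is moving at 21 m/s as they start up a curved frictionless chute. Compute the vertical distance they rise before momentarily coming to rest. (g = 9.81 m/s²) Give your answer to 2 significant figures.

Setting KE at the bottom equal to PE gained: ½mv² = mgh
h = v²/(2g) = 21²/(2 × 9.81) = 22.48 m

h = 22 m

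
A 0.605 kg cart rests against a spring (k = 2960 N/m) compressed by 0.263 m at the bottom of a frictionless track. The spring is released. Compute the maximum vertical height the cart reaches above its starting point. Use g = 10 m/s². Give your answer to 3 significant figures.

At maximum height the cart is at rest, so ½kx² = mgh
h = kx²/(2mg) = (2960)(0.263)²/(2 × 0.605 × 10) = 16.92 m

h = 16.9 m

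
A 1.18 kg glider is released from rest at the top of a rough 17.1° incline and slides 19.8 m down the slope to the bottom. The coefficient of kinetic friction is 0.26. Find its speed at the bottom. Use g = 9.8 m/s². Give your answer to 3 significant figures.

v = 4.20 m/s

Work–energy: mg(L sinθ) − μ_k(mg cosθ)L = ½mv²
mgh = mgL sinθ = (1.18)(9.8)(19.8)sin17.1° = 67.326 J
W_f = μ_k mg cosθ · L = (0.26)(1.18)(9.8)cos17.1°·19.8 = 56.90 J
½mv² = 67.326 − 56.90 = 10.426 J
v = √(2 × 10.426/1.18) = 4.204 m/s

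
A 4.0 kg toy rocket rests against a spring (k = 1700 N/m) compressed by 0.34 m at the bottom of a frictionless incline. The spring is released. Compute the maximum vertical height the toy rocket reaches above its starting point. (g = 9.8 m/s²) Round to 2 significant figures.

Energy conservation from release to the highest point: ½kx² = mgh
h = kx²/(2mg) = (1700)(0.34)²/(2 × 4.0 × 9.8) = 2.507 m

h = 2.5 m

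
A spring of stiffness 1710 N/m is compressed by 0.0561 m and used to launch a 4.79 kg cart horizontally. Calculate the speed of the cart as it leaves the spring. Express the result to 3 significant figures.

v = 1.06 m/s

Spring PE converts entirely to kinetic energy: ½kx² = ½mv²
v = x√(k/m) = 0.0561 × √(1710/4.79) = 1.060 m/s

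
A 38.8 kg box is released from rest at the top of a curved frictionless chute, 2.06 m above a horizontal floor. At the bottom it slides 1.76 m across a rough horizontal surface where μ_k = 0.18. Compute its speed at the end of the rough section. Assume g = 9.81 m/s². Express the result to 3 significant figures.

Energy at the top = energy at the end + work done against friction:
mgh = ½mv² + μ_k m g d
W_f = μ_k mg d = (0.18)(38.8)(9.81)(1.76) = 120.6 J
½mv² = mgh − W_f = 784.09 − 120.6 = 663.51 J
v = √(2 × 663.51/38.8) = 5.848 m/s

v = 5.85 m/s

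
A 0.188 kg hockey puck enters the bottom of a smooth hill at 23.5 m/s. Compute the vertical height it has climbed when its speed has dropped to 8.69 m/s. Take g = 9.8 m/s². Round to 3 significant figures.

Conservation of energy: ½mv₁² = ½mv₂² + mgh
h = (v₁² − v₂²)/(2g) = (23.5² − 8.69²)/(2 × 9.8) = 24.32 m

h = 24.3 m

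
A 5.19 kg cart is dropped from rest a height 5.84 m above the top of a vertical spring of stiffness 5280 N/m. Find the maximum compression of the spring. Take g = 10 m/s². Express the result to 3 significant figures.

x = 0.349 m

Take the reference level at the top of the uncompressed spring. At max compression the cart has fallen H + x and is momentarily at rest:
mg(H + x) = ½kx²
½(5280)x² − (5.19)(10)x − (5.19)(10)(5.84) = 0
2640x² − 51.90x − 303.1 = 0
x = [51.90 + √(2694 + 3.2007e+06)]/(2 × 2640) = 0.3488 m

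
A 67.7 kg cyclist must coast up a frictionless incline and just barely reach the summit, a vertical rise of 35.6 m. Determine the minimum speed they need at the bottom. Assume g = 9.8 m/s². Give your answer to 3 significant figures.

At the top they are momentarily at rest, so all KE converts to PE: ½mv² = mgh
v = √(2gh) = √(2 × 9.8 × 35.6) = 26.42 m/s

v = 26.4 m/s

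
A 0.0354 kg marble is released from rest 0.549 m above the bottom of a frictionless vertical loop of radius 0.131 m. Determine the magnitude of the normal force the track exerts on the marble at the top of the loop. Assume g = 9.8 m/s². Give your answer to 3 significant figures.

N = 1.17 N

Energy from release to top (height 2r): mgh = ½mv_top² + mg(2r)
v_top² = 2g(h − 2r) = 2(9.8)(0.549 − 0.2620) = 5.6252 m²/s²
At the top, both N and weight point toward the centre: N + mg = mv_top²/r
N = m(v_top²/r − g) = 0.0354(5.6252/0.131 − 9.8) = 1.173 N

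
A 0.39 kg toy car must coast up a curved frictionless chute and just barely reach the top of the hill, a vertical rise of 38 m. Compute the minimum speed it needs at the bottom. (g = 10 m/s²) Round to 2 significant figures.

v = 28 m/s

At the top it is momentarily at rest, so all KE converts to PE: ½mv² = mgh
v = √(2gh) = √(2 × 10 × 38) = 27.57 m/s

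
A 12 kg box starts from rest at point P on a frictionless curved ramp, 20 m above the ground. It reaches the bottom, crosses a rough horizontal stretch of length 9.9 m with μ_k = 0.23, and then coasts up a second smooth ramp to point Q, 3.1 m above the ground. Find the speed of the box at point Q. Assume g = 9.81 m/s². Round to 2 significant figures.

v = 17 m/s

Energy at P: mgh₁ = (12)(9.81)(20) = 2354.4 J
Friction loss: W_f = μ_k mg d = 268.0 J
At Q: ½mv² + mgh₂ = mgh₁ − W_f
½mv² = 2354.4 − 268.0 − 364.93 = 1721.4 J
v = √(2 × 1721.4/12) = 16.94 m/s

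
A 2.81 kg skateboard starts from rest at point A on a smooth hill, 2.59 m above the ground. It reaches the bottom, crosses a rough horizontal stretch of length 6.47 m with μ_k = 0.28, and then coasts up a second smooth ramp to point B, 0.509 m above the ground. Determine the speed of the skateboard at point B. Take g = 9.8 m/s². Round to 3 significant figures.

Energy at A: mgh₁ = (2.81)(9.8)(2.59) = 71.323 J
Friction loss: W_f = μ_k mg d = 49.89 J
At B: ½mv² + mgh₂ = mgh₁ − W_f
½mv² = 71.323 − 49.89 − 14.017 = 7.4187 J
v = √(2 × 7.4187/2.81) = 2.298 m/s

v = 2.30 m/s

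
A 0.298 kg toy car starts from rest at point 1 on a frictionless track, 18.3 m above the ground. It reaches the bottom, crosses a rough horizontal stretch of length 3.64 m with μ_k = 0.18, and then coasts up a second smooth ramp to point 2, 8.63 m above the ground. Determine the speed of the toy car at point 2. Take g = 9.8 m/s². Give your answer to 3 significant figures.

Energy at 1: mgh₁ = (0.298)(9.8)(18.3) = 53.443 J
Friction loss: W_f = μ_k mg d = 1.913 J
At 2: ½mv² + mgh₂ = mgh₁ − W_f
½mv² = 53.443 − 1.913 − 25.203 = 26.327 J
v = √(2 × 26.327/0.298) = 13.29 m/s

v = 13.3 m/s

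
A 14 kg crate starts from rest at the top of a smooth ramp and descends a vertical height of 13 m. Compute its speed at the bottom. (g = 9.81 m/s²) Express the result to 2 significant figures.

v = 16 m/s

Energy conservation between the two points: mgh = ½mv²
v = √(2gh) = √(2 × 9.81 × 13) = √255.06 = 15.97 m/s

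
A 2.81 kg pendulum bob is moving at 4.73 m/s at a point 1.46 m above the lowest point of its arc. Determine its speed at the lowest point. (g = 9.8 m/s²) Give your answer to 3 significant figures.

Energy conservation between the two points: ½mv₀² + mgh = ½mv²
v² = v₀² + 2gh = (4.73)² + 2(9.8)(1.46) = 50.989
v = √50.989 = 7.141 m/s

v = 7.14 m/s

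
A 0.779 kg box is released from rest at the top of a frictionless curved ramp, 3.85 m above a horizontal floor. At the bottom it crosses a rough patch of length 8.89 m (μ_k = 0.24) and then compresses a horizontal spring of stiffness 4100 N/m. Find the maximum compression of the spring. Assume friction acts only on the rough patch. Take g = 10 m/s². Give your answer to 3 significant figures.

Initial energy: E₁ = mgh = (0.779)(10)(3.85) = 29.992 J
Friction removes W_f = μ_k mg d = (0.24)(0.779)(10)(8.89) = 16.62 J
Energy reaching the spring: E = 29.992 − 16.62 = 13.371 J
At max compression ½kx² = E ⇒ x = √(2E/k) = √(2 × 13.371/4100) = 0.08076 m

x = 0.0808 m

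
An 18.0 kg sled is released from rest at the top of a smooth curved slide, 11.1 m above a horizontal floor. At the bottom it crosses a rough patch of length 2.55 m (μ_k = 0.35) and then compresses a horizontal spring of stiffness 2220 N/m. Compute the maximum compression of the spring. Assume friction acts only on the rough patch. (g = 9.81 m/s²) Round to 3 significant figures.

x = 1.27 m

Initial energy: E₁ = mgh = (18.0)(9.81)(11.1) = 1960.0 J
Friction removes W_f = μ_k mg d = (0.35)(18.0)(9.81)(2.55) = 157.6 J
Energy reaching the spring: E = 1960.0 − 157.6 = 1802.4 J
At max compression ½kx² = E ⇒ x = √(2E/k) = √(2 × 1802.4/2220) = 1.274 m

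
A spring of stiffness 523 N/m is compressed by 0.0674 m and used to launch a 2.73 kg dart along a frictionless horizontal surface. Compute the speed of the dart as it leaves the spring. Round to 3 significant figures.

v = 0.933 m/s

Conservation of energy: ½kx² = ½mv²
v = x√(k/m) = 0.0674 × √(523/2.73) = 0.9329 m/s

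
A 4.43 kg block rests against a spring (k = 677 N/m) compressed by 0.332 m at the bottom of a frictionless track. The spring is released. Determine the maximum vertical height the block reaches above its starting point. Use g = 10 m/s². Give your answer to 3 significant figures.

h = 0.842 m

Energy conservation from release to the highest point: ½kx² = mgh
h = kx²/(2mg) = (677)(0.332)²/(2 × 4.43 × 10) = 0.8422 m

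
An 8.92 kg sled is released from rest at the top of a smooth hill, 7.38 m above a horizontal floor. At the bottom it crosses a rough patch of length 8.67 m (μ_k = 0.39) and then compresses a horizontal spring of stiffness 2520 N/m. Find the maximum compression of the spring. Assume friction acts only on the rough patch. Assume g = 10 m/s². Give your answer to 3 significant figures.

x = 0.532 m

Initial energy: E₁ = mgh = (8.92)(10)(7.38) = 658.30 J
Friction removes W_f = μ_k mg d = (0.39)(8.92)(10)(8.67) = 301.6 J
Energy reaching the spring: E = 658.30 − 301.6 = 356.68 J
At max compression ½kx² = E ⇒ x = √(2E/k) = √(2 × 356.68/2520) = 0.5321 m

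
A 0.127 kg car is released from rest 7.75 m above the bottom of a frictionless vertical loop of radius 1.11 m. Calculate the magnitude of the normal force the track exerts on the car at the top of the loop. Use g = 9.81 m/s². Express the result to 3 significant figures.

Energy from release to top (height 2r): mgh = ½mv_top² + mg(2r)
v_top² = 2g(h − 2r) = 2(9.81)(7.75 − 2.220) = 108.50 m²/s²
At the top, both N and weight point toward the centre: N + mg = mv_top²/r
N = m(v_top²/r − g) = 0.127(108.50/1.11 − 9.81) = 11.17 N

N = 11.2 N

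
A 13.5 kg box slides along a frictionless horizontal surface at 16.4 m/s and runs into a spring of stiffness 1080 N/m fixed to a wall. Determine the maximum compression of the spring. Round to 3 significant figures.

x = 1.83 m

Conservation of energy between contact and max compression: ½mv² = ½kx²
x = v√(m/k) = 16.4 × √(13.5/1080) = 1.834 m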